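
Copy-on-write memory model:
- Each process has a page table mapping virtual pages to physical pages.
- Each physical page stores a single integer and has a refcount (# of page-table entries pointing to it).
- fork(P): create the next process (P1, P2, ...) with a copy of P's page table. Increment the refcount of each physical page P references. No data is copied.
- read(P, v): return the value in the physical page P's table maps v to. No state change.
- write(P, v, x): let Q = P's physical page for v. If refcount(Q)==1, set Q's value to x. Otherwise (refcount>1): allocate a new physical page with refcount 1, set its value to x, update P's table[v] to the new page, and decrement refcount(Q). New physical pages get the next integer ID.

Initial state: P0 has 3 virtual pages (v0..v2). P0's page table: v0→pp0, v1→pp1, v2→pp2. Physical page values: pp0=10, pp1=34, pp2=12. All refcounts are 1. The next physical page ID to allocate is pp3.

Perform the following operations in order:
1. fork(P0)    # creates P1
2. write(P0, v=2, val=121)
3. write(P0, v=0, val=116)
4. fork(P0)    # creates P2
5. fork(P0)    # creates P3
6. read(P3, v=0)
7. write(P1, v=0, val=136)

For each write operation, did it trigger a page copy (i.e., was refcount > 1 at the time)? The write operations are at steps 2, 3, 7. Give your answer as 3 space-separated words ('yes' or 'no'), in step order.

Op 1: fork(P0) -> P1. 3 ppages; refcounts: pp0:2 pp1:2 pp2:2
Op 2: write(P0, v2, 121). refcount(pp2)=2>1 -> COPY to pp3. 4 ppages; refcounts: pp0:2 pp1:2 pp2:1 pp3:1
Op 3: write(P0, v0, 116). refcount(pp0)=2>1 -> COPY to pp4. 5 ppages; refcounts: pp0:1 pp1:2 pp2:1 pp3:1 pp4:1
Op 4: fork(P0) -> P2. 5 ppages; refcounts: pp0:1 pp1:3 pp2:1 pp3:2 pp4:2
Op 5: fork(P0) -> P3. 5 ppages; refcounts: pp0:1 pp1:4 pp2:1 pp3:3 pp4:3
Op 6: read(P3, v0) -> 116. No state change.
Op 7: write(P1, v0, 136). refcount(pp0)=1 -> write in place. 5 ppages; refcounts: pp0:1 pp1:4 pp2:1 pp3:3 pp4:3

yes yes no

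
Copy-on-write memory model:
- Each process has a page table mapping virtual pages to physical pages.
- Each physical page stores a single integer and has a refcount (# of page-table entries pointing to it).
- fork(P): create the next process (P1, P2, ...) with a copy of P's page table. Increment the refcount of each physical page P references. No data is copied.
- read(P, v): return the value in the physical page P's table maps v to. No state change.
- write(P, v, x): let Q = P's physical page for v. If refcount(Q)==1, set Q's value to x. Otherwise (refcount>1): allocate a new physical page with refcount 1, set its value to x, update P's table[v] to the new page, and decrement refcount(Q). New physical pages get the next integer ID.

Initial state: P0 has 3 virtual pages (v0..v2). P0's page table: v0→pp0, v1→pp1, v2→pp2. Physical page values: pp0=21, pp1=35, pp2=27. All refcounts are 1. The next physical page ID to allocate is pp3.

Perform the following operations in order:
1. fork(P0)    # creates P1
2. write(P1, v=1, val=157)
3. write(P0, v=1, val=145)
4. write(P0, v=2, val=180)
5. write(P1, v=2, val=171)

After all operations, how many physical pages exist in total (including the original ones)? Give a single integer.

Op 1: fork(P0) -> P1. 3 ppages; refcounts: pp0:2 pp1:2 pp2:2
Op 2: write(P1, v1, 157). refcount(pp1)=2>1 -> COPY to pp3. 4 ppages; refcounts: pp0:2 pp1:1 pp2:2 pp3:1
Op 3: write(P0, v1, 145). refcount(pp1)=1 -> write in place. 4 ppages; refcounts: pp0:2 pp1:1 pp2:2 pp3:1
Op 4: write(P0, v2, 180). refcount(pp2)=2>1 -> COPY to pp4. 5 ppages; refcounts: pp0:2 pp1:1 pp2:1 pp3:1 pp4:1
Op 5: write(P1, v2, 171). refcount(pp2)=1 -> write in place. 5 ppages; refcounts: pp0:2 pp1:1 pp2:1 pp3:1 pp4:1

Answer: 5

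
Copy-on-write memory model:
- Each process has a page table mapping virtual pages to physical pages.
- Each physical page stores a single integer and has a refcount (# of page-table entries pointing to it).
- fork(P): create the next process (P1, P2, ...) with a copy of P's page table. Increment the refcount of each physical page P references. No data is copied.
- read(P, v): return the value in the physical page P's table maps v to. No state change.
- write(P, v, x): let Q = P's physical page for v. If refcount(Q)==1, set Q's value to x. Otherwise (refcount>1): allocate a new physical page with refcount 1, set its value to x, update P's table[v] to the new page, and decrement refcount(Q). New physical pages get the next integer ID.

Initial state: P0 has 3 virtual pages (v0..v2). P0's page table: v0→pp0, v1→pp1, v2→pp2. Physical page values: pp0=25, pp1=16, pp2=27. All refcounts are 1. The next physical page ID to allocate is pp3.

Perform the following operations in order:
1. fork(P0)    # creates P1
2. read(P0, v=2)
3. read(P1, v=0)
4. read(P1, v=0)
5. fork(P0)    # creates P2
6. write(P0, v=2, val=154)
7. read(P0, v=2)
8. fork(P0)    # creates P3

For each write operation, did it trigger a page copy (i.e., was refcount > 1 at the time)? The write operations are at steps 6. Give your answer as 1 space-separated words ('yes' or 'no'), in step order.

Op 1: fork(P0) -> P1. 3 ppages; refcounts: pp0:2 pp1:2 pp2:2
Op 2: read(P0, v2) -> 27. No state change.
Op 3: read(P1, v0) -> 25. No state change.
Op 4: read(P1, v0) -> 25. No state change.
Op 5: fork(P0) -> P2. 3 ppages; refcounts: pp0:3 pp1:3 pp2:3
Op 6: write(P0, v2, 154). refcount(pp2)=3>1 -> COPY to pp3. 4 ppages; refcounts: pp0:3 pp1:3 pp2:2 pp3:1
Op 7: read(P0, v2) -> 154. No state change.
Op 8: fork(P0) -> P3. 4 ppages; refcounts: pp0:4 pp1:4 pp2:2 pp3:2

yes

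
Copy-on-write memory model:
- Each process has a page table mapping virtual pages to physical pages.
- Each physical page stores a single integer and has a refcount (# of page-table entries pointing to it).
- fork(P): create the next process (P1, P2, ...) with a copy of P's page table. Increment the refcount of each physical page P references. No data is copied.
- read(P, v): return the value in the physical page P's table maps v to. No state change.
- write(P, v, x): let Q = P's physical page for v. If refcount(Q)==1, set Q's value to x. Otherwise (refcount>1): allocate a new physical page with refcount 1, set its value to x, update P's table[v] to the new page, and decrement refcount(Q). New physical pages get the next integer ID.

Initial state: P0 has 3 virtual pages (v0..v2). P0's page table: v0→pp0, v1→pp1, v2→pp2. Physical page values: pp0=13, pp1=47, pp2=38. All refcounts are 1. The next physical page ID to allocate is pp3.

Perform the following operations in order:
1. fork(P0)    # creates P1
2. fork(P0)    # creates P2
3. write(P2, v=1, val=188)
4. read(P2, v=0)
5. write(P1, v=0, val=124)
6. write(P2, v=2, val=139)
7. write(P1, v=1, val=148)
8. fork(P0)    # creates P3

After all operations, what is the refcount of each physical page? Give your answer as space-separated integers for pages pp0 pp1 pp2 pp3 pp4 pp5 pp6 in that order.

Answer: 3 2 3 1 1 1 1

Derivation:
Op 1: fork(P0) -> P1. 3 ppages; refcounts: pp0:2 pp1:2 pp2:2
Op 2: fork(P0) -> P2. 3 ppages; refcounts: pp0:3 pp1:3 pp2:3
Op 3: write(P2, v1, 188). refcount(pp1)=3>1 -> COPY to pp3. 4 ppages; refcounts: pp0:3 pp1:2 pp2:3 pp3:1
Op 4: read(P2, v0) -> 13. No state change.
Op 5: write(P1, v0, 124). refcount(pp0)=3>1 -> COPY to pp4. 5 ppages; refcounts: pp0:2 pp1:2 pp2:3 pp3:1 pp4:1
Op 6: write(P2, v2, 139). refcount(pp2)=3>1 -> COPY to pp5. 6 ppages; refcounts: pp0:2 pp1:2 pp2:2 pp3:1 pp4:1 pp5:1
Op 7: write(P1, v1, 148). refcount(pp1)=2>1 -> COPY to pp6. 7 ppages; refcounts: pp0:2 pp1:1 pp2:2 pp3:1 pp4:1 pp5:1 pp6:1
Op 8: fork(P0) -> P3. 7 ppages; refcounts: pp0:3 pp1:2 pp2:3 pp3:1 pp4:1 pp5:1 pp6:1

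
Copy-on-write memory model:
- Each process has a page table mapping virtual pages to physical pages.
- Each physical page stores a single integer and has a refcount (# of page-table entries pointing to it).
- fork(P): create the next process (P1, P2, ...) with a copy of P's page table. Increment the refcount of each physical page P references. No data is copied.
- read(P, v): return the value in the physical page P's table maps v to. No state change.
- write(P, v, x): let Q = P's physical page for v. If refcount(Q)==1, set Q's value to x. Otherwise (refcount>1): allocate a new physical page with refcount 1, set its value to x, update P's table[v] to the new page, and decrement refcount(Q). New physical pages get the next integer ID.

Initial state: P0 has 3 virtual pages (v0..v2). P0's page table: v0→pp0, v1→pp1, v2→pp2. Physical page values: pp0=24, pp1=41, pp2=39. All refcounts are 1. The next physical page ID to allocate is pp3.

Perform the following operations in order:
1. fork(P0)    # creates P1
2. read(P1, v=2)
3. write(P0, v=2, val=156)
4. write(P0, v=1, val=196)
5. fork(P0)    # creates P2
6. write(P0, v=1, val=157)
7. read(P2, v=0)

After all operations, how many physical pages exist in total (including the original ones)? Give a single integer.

Answer: 6

Derivation:
Op 1: fork(P0) -> P1. 3 ppages; refcounts: pp0:2 pp1:2 pp2:2
Op 2: read(P1, v2) -> 39. No state change.
Op 3: write(P0, v2, 156). refcount(pp2)=2>1 -> COPY to pp3. 4 ppages; refcounts: pp0:2 pp1:2 pp2:1 pp3:1
Op 4: write(P0, v1, 196). refcount(pp1)=2>1 -> COPY to pp4. 5 ppages; refcounts: pp0:2 pp1:1 pp2:1 pp3:1 pp4:1
Op 5: fork(P0) -> P2. 5 ppages; refcounts: pp0:3 pp1:1 pp2:1 pp3:2 pp4:2
Op 6: write(P0, v1, 157). refcount(pp4)=2>1 -> COPY to pp5. 6 ppages; refcounts: pp0:3 pp1:1 pp2:1 pp3:2 pp4:1 pp5:1
Op 7: read(P2, v0) -> 24. No state change.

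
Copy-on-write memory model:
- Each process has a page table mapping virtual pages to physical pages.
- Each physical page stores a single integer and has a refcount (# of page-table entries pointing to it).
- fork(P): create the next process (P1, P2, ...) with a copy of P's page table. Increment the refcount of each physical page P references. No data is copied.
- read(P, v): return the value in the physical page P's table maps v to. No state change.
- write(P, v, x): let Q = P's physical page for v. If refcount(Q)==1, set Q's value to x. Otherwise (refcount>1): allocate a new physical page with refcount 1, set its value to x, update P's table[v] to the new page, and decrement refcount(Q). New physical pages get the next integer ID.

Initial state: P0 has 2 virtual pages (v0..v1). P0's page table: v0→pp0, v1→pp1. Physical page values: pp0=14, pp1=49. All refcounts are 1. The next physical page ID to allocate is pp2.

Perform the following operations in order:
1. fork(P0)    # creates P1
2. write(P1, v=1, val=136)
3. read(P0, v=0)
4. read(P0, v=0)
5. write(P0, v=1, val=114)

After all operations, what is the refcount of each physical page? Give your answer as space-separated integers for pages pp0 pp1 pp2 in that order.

Answer: 2 1 1

Derivation:
Op 1: fork(P0) -> P1. 2 ppages; refcounts: pp0:2 pp1:2
Op 2: write(P1, v1, 136). refcount(pp1)=2>1 -> COPY to pp2. 3 ppages; refcounts: pp0:2 pp1:1 pp2:1
Op 3: read(P0, v0) -> 14. No state change.
Op 4: read(P0, v0) -> 14. No state change.
Op 5: write(P0, v1, 114). refcount(pp1)=1 -> write in place. 3 ppages; refcounts: pp0:2 pp1:1 pp2:1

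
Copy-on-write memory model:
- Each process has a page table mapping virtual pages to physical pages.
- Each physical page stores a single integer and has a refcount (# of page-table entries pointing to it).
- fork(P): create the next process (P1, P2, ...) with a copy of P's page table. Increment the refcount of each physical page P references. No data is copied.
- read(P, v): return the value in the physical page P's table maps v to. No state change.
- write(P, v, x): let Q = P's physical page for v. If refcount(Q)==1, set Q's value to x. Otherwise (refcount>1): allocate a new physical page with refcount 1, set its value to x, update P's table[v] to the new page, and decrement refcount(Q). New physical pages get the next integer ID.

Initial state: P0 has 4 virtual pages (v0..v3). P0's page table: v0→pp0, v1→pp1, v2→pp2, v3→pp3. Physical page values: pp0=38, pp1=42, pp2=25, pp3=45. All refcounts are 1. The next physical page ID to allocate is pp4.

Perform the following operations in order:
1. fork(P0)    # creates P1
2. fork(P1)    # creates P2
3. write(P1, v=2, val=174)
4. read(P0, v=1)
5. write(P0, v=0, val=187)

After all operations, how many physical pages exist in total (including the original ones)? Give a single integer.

Op 1: fork(P0) -> P1. 4 ppages; refcounts: pp0:2 pp1:2 pp2:2 pp3:2
Op 2: fork(P1) -> P2. 4 ppages; refcounts: pp0:3 pp1:3 pp2:3 pp3:3
Op 3: write(P1, v2, 174). refcount(pp2)=3>1 -> COPY to pp4. 5 ppages; refcounts: pp0:3 pp1:3 pp2:2 pp3:3 pp4:1
Op 4: read(P0, v1) -> 42. No state change.
Op 5: write(P0, v0, 187). refcount(pp0)=3>1 -> COPY to pp5. 6 ppages; refcounts: pp0:2 pp1:3 pp2:2 pp3:3 pp4:1 pp5:1

Answer: 6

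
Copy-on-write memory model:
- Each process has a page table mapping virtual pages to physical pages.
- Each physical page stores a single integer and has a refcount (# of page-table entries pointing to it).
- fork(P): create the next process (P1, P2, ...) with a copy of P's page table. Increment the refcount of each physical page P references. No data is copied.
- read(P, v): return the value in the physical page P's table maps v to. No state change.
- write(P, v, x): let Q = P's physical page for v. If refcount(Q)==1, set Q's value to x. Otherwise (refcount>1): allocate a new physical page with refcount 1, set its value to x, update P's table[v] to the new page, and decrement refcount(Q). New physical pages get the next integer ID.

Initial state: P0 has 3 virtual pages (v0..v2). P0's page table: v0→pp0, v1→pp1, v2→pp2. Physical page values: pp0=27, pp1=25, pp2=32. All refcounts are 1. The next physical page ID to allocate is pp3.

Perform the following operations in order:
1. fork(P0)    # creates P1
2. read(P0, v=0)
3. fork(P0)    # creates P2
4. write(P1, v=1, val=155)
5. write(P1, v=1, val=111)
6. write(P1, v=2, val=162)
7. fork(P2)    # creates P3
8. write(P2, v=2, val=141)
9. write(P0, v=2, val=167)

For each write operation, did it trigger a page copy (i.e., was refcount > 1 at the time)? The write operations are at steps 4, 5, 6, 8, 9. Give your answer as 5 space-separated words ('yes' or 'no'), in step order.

Op 1: fork(P0) -> P1. 3 ppages; refcounts: pp0:2 pp1:2 pp2:2
Op 2: read(P0, v0) -> 27. No state change.
Op 3: fork(P0) -> P2. 3 ppages; refcounts: pp0:3 pp1:3 pp2:3
Op 4: write(P1, v1, 155). refcount(pp1)=3>1 -> COPY to pp3. 4 ppages; refcounts: pp0:3 pp1:2 pp2:3 pp3:1
Op 5: write(P1, v1, 111). refcount(pp3)=1 -> write in place. 4 ppages; refcounts: pp0:3 pp1:2 pp2:3 pp3:1
Op 6: write(P1, v2, 162). refcount(pp2)=3>1 -> COPY to pp4. 5 ppages; refcounts: pp0:3 pp1:2 pp2:2 pp3:1 pp4:1
Op 7: fork(P2) -> P3. 5 ppages; refcounts: pp0:4 pp1:3 pp2:3 pp3:1 pp4:1
Op 8: write(P2, v2, 141). refcount(pp2)=3>1 -> COPY to pp5. 6 ppages; refcounts: pp0:4 pp1:3 pp2:2 pp3:1 pp4:1 pp5:1
Op 9: write(P0, v2, 167). refcount(pp2)=2>1 -> COPY to pp6. 7 ppages; refcounts: pp0:4 pp1:3 pp2:1 pp3:1 pp4:1 pp5:1 pp6:1

yes no yes yes yes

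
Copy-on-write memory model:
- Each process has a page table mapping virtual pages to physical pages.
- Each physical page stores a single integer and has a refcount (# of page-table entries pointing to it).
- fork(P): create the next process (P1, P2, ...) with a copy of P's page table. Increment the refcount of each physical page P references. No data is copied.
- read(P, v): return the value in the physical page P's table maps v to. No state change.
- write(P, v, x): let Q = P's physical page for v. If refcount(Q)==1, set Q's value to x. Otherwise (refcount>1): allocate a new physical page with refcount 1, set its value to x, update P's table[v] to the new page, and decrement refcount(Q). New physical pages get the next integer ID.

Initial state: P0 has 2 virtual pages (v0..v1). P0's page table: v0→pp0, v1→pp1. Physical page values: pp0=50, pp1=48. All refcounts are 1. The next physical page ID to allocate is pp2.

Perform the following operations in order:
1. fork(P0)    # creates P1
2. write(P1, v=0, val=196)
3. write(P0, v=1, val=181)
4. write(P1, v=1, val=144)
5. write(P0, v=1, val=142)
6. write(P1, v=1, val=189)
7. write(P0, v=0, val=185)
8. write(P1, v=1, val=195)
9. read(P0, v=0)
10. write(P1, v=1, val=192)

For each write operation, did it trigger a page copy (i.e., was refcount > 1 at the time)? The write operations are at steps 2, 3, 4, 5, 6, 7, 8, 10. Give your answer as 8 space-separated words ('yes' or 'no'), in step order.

Op 1: fork(P0) -> P1. 2 ppages; refcounts: pp0:2 pp1:2
Op 2: write(P1, v0, 196). refcount(pp0)=2>1 -> COPY to pp2. 3 ppages; refcounts: pp0:1 pp1:2 pp2:1
Op 3: write(P0, v1, 181). refcount(pp1)=2>1 -> COPY to pp3. 4 ppages; refcounts: pp0:1 pp1:1 pp2:1 pp3:1
Op 4: write(P1, v1, 144). refcount(pp1)=1 -> write in place. 4 ppages; refcounts: pp0:1 pp1:1 pp2:1 pp3:1
Op 5: write(P0, v1, 142). refcount(pp3)=1 -> write in place. 4 ppages; refcounts: pp0:1 pp1:1 pp2:1 pp3:1
Op 6: write(P1, v1, 189). refcount(pp1)=1 -> write in place. 4 ppages; refcounts: pp0:1 pp1:1 pp2:1 pp3:1
Op 7: write(P0, v0, 185). refcount(pp0)=1 -> write in place. 4 ppages; refcounts: pp0:1 pp1:1 pp2:1 pp3:1
Op 8: write(P1, v1, 195). refcount(pp1)=1 -> write in place. 4 ppages; refcounts: pp0:1 pp1:1 pp2:1 pp3:1
Op 9: read(P0, v0) -> 185. No state change.
Op 10: write(P1, v1, 192). refcount(pp1)=1 -> write in place. 4 ppages; refcounts: pp0:1 pp1:1 pp2:1 pp3:1

yes yes no no no no no no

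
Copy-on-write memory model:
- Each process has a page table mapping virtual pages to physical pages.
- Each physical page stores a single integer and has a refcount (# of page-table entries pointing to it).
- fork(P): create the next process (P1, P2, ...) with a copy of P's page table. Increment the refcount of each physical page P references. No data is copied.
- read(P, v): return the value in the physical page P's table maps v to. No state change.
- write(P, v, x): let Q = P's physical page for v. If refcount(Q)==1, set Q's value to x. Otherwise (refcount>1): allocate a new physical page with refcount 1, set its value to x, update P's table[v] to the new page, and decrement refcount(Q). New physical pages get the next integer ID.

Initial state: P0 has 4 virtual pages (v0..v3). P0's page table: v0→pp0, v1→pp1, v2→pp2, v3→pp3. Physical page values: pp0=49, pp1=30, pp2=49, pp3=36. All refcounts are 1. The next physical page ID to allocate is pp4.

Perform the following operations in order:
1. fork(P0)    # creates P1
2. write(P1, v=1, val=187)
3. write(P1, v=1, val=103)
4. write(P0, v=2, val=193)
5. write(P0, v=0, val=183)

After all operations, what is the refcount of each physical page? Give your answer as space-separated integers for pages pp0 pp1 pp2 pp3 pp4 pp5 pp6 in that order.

Answer: 1 1 1 2 1 1 1

Derivation:
Op 1: fork(P0) -> P1. 4 ppages; refcounts: pp0:2 pp1:2 pp2:2 pp3:2
Op 2: write(P1, v1, 187). refcount(pp1)=2>1 -> COPY to pp4. 5 ppages; refcounts: pp0:2 pp1:1 pp2:2 pp3:2 pp4:1
Op 3: write(P1, v1, 103). refcount(pp4)=1 -> write in place. 5 ppages; refcounts: pp0:2 pp1:1 pp2:2 pp3:2 pp4:1
Op 4: write(P0, v2, 193). refcount(pp2)=2>1 -> COPY to pp5. 6 ppages; refcounts: pp0:2 pp1:1 pp2:1 pp3:2 pp4:1 pp5:1
Op 5: write(P0, v0, 183). refcount(pp0)=2>1 -> COPY to pp6. 7 ppages; refcounts: pp0:1 pp1:1 pp2:1 pp3:2 pp4:1 pp5:1 pp6:1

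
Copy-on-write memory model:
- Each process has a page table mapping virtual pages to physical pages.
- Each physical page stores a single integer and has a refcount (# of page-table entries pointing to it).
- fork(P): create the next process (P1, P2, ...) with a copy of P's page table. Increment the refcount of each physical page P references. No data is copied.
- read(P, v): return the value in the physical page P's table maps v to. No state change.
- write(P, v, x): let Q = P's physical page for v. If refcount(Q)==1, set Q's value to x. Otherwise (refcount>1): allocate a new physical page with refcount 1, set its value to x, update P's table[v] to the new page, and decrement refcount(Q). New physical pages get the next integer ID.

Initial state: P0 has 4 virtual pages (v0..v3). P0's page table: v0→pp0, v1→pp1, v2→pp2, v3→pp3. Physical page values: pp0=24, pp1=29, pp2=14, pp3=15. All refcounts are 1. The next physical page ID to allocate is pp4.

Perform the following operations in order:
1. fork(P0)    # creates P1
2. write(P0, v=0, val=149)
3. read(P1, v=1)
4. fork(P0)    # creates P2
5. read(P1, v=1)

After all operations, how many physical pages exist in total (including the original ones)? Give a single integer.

Op 1: fork(P0) -> P1. 4 ppages; refcounts: pp0:2 pp1:2 pp2:2 pp3:2
Op 2: write(P0, v0, 149). refcount(pp0)=2>1 -> COPY to pp4. 5 ppages; refcounts: pp0:1 pp1:2 pp2:2 pp3:2 pp4:1
Op 3: read(P1, v1) -> 29. No state change.
Op 4: fork(P0) -> P2. 5 ppages; refcounts: pp0:1 pp1:3 pp2:3 pp3:3 pp4:2
Op 5: read(P1, v1) -> 29. No state change.

Answer: 5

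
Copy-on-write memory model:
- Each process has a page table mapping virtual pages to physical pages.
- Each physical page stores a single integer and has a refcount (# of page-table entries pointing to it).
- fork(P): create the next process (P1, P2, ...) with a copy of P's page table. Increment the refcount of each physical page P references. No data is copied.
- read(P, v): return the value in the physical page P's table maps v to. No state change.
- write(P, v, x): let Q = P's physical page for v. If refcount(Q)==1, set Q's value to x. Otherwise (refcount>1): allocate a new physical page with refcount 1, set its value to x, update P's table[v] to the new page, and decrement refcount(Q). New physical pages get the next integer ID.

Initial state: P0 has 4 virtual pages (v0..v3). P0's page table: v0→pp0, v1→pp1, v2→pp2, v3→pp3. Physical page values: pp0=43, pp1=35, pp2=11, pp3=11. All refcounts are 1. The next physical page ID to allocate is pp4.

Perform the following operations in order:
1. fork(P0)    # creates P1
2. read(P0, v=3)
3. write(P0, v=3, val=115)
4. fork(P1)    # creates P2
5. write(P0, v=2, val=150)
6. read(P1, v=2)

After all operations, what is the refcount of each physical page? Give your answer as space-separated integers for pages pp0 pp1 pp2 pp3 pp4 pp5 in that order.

Answer: 3 3 2 2 1 1

Derivation:
Op 1: fork(P0) -> P1. 4 ppages; refcounts: pp0:2 pp1:2 pp2:2 pp3:2
Op 2: read(P0, v3) -> 11. No state change.
Op 3: write(P0, v3, 115). refcount(pp3)=2>1 -> COPY to pp4. 5 ppages; refcounts: pp0:2 pp1:2 pp2:2 pp3:1 pp4:1
Op 4: fork(P1) -> P2. 5 ppages; refcounts: pp0:3 pp1:3 pp2:3 pp3:2 pp4:1
Op 5: write(P0, v2, 150). refcount(pp2)=3>1 -> COPY to pp5. 6 ppages; refcounts: pp0:3 pp1:3 pp2:2 pp3:2 pp4:1 pp5:1
Op 6: read(P1, v2) -> 11. No state change.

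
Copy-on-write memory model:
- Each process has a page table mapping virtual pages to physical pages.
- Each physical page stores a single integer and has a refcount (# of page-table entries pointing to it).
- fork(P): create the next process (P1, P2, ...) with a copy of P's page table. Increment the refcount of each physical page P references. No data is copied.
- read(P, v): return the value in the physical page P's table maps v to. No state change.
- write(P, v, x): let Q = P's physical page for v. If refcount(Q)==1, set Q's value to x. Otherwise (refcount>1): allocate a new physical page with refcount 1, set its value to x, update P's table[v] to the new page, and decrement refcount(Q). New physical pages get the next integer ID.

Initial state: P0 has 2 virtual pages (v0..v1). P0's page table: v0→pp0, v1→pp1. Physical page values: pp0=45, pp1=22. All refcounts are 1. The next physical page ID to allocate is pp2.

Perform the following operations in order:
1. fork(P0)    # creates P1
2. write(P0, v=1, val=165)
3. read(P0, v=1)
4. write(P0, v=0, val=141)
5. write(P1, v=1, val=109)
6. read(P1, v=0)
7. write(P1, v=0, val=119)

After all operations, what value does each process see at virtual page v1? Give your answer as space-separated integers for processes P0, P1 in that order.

Answer: 165 109

Derivation:
Op 1: fork(P0) -> P1. 2 ppages; refcounts: pp0:2 pp1:2
Op 2: write(P0, v1, 165). refcount(pp1)=2>1 -> COPY to pp2. 3 ppages; refcounts: pp0:2 pp1:1 pp2:1
Op 3: read(P0, v1) -> 165. No state change.
Op 4: write(P0, v0, 141). refcount(pp0)=2>1 -> COPY to pp3. 4 ppages; refcounts: pp0:1 pp1:1 pp2:1 pp3:1
Op 5: write(P1, v1, 109). refcount(pp1)=1 -> write in place. 4 ppages; refcounts: pp0:1 pp1:1 pp2:1 pp3:1
Op 6: read(P1, v0) -> 45. No state change.
Op 7: write(P1, v0, 119). refcount(pp0)=1 -> write in place. 4 ppages; refcounts: pp0:1 pp1:1 pp2:1 pp3:1
P0: v1 -> pp2 = 165
P1: v1 -> pp1 = 109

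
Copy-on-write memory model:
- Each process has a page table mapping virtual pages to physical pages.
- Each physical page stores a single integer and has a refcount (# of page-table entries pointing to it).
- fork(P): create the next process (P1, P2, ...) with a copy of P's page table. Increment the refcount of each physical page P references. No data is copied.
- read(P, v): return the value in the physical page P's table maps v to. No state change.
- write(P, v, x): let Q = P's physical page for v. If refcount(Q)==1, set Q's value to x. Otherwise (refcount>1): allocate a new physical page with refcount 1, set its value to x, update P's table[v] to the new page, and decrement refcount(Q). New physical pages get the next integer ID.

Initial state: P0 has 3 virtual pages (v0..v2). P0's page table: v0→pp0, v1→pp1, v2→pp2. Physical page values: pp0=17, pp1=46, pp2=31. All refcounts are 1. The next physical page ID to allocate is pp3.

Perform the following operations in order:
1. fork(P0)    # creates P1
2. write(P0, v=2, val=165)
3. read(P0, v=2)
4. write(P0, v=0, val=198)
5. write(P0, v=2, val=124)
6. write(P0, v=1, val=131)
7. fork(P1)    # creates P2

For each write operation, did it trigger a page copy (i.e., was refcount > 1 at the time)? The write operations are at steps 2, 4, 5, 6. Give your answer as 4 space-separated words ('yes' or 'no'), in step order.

Op 1: fork(P0) -> P1. 3 ppages; refcounts: pp0:2 pp1:2 pp2:2
Op 2: write(P0, v2, 165). refcount(pp2)=2>1 -> COPY to pp3. 4 ppages; refcounts: pp0:2 pp1:2 pp2:1 pp3:1
Op 3: read(P0, v2) -> 165. No state change.
Op 4: write(P0, v0, 198). refcount(pp0)=2>1 -> COPY to pp4. 5 ppages; refcounts: pp0:1 pp1:2 pp2:1 pp3:1 pp4:1
Op 5: write(P0, v2, 124). refcount(pp3)=1 -> write in place. 5 ppages; refcounts: pp0:1 pp1:2 pp2:1 pp3:1 pp4:1
Op 6: write(P0, v1, 131). refcount(pp1)=2>1 -> COPY to pp5. 6 ppages; refcounts: pp0:1 pp1:1 pp2:1 pp3:1 pp4:1 pp5:1
Op 7: fork(P1) -> P2. 6 ppages; refcounts: pp0:2 pp1:2 pp2:2 pp3:1 pp4:1 pp5:1

yes yes no yes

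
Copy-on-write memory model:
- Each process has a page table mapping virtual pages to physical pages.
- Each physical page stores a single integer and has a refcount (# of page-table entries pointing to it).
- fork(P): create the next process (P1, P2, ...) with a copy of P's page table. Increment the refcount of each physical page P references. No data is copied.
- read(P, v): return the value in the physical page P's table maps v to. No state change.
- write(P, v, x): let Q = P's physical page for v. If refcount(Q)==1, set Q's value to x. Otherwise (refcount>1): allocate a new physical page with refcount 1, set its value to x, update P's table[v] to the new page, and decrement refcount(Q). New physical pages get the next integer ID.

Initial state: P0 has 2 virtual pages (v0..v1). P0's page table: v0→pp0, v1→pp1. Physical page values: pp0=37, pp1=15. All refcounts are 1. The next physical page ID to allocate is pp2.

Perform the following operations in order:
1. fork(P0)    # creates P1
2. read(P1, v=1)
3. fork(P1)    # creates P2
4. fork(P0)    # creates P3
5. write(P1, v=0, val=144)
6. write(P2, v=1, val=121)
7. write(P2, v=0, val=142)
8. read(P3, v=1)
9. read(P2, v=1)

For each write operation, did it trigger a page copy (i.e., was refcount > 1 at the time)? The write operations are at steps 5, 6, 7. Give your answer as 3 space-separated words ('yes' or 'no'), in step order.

Op 1: fork(P0) -> P1. 2 ppages; refcounts: pp0:2 pp1:2
Op 2: read(P1, v1) -> 15. No state change.
Op 3: fork(P1) -> P2. 2 ppages; refcounts: pp0:3 pp1:3
Op 4: fork(P0) -> P3. 2 ppages; refcounts: pp0:4 pp1:4
Op 5: write(P1, v0, 144). refcount(pp0)=4>1 -> COPY to pp2. 3 ppages; refcounts: pp0:3 pp1:4 pp2:1
Op 6: write(P2, v1, 121). refcount(pp1)=4>1 -> COPY to pp3. 4 ppages; refcounts: pp0:3 pp1:3 pp2:1 pp3:1
Op 7: write(P2, v0, 142). refcount(pp0)=3>1 -> COPY to pp4. 5 ppages; refcounts: pp0:2 pp1:3 pp2:1 pp3:1 pp4:1
Op 8: read(P3, v1) -> 15. No state change.
Op 9: read(P2, v1) -> 121. No state change.

yes yes yes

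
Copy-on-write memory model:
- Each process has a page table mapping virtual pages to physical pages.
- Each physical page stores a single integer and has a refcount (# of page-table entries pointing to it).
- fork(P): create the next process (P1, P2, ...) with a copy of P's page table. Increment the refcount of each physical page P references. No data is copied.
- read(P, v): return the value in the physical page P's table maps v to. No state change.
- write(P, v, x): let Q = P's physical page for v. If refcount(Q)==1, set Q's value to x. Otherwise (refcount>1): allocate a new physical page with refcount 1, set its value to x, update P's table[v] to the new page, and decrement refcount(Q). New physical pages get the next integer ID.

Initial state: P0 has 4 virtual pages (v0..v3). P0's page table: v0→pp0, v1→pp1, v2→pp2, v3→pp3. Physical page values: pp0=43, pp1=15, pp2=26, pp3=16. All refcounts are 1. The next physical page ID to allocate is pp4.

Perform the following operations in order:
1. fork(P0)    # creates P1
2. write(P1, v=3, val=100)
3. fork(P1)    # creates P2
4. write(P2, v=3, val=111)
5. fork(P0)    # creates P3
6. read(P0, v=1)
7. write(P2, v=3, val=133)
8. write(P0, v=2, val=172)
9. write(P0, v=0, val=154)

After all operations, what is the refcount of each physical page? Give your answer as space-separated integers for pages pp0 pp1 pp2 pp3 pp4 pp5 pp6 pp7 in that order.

Answer: 3 4 3 2 1 1 1 1

Derivation:
Op 1: fork(P0) -> P1. 4 ppages; refcounts: pp0:2 pp1:2 pp2:2 pp3:2
Op 2: write(P1, v3, 100). refcount(pp3)=2>1 -> COPY to pp4. 5 ppages; refcounts: pp0:2 pp1:2 pp2:2 pp3:1 pp4:1
Op 3: fork(P1) -> P2. 5 ppages; refcounts: pp0:3 pp1:3 pp2:3 pp3:1 pp4:2
Op 4: write(P2, v3, 111). refcount(pp4)=2>1 -> COPY to pp5. 6 ppages; refcounts: pp0:3 pp1:3 pp2:3 pp3:1 pp4:1 pp5:1
Op 5: fork(P0) -> P3. 6 ppages; refcounts: pp0:4 pp1:4 pp2:4 pp3:2 pp4:1 pp5:1
Op 6: read(P0, v1) -> 15. No state change.
Op 7: write(P2, v3, 133). refcount(pp5)=1 -> write in place. 6 ppages; refcounts: pp0:4 pp1:4 pp2:4 pp3:2 pp4:1 pp5:1
Op 8: write(P0, v2, 172). refcount(pp2)=4>1 -> COPY to pp6. 7 ppages; refcounts: pp0:4 pp1:4 pp2:3 pp3:2 pp4:1 pp5:1 pp6:1
Op 9: write(P0, v0, 154). refcount(pp0)=4>1 -> COPY to pp7. 8 ppages; refcounts: pp0:3 pp1:4 pp2:3 pp3:2 pp4:1 pp5:1 pp6:1 pp7:1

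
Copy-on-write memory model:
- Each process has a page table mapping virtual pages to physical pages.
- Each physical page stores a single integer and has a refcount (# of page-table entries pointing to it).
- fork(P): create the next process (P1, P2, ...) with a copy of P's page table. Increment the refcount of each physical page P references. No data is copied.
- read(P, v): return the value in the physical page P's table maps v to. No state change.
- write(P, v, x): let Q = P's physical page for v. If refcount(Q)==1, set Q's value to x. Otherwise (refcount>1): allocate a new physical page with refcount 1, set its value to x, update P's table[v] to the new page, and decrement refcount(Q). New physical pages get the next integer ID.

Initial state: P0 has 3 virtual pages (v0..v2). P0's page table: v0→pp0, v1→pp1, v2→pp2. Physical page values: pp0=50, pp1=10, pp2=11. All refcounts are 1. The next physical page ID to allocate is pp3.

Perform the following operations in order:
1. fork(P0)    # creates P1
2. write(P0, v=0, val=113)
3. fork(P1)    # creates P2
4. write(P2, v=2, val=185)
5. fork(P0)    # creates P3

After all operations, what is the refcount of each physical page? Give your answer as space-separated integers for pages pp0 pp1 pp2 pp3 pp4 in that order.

Op 1: fork(P0) -> P1. 3 ppages; refcounts: pp0:2 pp1:2 pp2:2
Op 2: write(P0, v0, 113). refcount(pp0)=2>1 -> COPY to pp3. 4 ppages; refcounts: pp0:1 pp1:2 pp2:2 pp3:1
Op 3: fork(P1) -> P2. 4 ppages; refcounts: pp0:2 pp1:3 pp2:3 pp3:1
Op 4: write(P2, v2, 185). refcount(pp2)=3>1 -> COPY to pp4. 5 ppages; refcounts: pp0:2 pp1:3 pp2:2 pp3:1 pp4:1
Op 5: fork(P0) -> P3. 5 ppages; refcounts: pp0:2 pp1:4 pp2:3 pp3:2 pp4:1

Answer: 2 4 3 2 1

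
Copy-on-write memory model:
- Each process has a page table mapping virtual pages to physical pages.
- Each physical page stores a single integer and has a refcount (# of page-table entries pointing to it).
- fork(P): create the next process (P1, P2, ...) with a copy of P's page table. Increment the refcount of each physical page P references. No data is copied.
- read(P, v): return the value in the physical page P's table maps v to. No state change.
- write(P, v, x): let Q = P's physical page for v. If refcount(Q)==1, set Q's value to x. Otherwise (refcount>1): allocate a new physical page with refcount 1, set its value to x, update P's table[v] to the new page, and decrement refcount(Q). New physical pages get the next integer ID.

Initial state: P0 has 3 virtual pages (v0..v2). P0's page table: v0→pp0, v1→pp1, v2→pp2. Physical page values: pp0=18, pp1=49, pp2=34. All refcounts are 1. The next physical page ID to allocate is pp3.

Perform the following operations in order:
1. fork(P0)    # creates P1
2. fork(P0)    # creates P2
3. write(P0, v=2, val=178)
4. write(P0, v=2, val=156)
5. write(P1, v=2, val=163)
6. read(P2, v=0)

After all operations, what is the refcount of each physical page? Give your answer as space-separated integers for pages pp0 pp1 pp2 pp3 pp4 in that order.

Op 1: fork(P0) -> P1. 3 ppages; refcounts: pp0:2 pp1:2 pp2:2
Op 2: fork(P0) -> P2. 3 ppages; refcounts: pp0:3 pp1:3 pp2:3
Op 3: write(P0, v2, 178). refcount(pp2)=3>1 -> COPY to pp3. 4 ppages; refcounts: pp0:3 pp1:3 pp2:2 pp3:1
Op 4: write(P0, v2, 156). refcount(pp3)=1 -> write in place. 4 ppages; refcounts: pp0:3 pp1:3 pp2:2 pp3:1
Op 5: write(P1, v2, 163). refcount(pp2)=2>1 -> COPY to pp4. 5 ppages; refcounts: pp0:3 pp1:3 pp2:1 pp3:1 pp4:1
Op 6: read(P2, v0) -> 18. No state change.

Answer: 3 3 1 1 1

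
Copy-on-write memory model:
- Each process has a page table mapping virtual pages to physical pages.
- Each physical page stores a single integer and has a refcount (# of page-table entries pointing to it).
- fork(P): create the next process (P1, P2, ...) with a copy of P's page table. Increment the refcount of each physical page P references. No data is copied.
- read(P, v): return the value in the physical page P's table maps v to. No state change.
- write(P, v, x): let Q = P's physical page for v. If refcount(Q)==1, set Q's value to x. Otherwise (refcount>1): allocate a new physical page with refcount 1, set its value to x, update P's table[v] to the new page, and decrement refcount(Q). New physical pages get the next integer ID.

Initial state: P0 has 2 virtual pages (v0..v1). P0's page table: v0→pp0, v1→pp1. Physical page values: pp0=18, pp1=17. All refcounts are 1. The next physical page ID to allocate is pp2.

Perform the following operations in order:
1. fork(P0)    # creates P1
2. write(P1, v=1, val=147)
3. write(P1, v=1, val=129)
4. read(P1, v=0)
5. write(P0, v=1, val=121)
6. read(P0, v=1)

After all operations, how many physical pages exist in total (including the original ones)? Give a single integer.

Op 1: fork(P0) -> P1. 2 ppages; refcounts: pp0:2 pp1:2
Op 2: write(P1, v1, 147). refcount(pp1)=2>1 -> COPY to pp2. 3 ppages; refcounts: pp0:2 pp1:1 pp2:1
Op 3: write(P1, v1, 129). refcount(pp2)=1 -> write in place. 3 ppages; refcounts: pp0:2 pp1:1 pp2:1
Op 4: read(P1, v0) -> 18. No state change.
Op 5: write(P0, v1, 121). refcount(pp1)=1 -> write in place. 3 ppages; refcounts: pp0:2 pp1:1 pp2:1
Op 6: read(P0, v1) -> 121. No state change.

Answer: 3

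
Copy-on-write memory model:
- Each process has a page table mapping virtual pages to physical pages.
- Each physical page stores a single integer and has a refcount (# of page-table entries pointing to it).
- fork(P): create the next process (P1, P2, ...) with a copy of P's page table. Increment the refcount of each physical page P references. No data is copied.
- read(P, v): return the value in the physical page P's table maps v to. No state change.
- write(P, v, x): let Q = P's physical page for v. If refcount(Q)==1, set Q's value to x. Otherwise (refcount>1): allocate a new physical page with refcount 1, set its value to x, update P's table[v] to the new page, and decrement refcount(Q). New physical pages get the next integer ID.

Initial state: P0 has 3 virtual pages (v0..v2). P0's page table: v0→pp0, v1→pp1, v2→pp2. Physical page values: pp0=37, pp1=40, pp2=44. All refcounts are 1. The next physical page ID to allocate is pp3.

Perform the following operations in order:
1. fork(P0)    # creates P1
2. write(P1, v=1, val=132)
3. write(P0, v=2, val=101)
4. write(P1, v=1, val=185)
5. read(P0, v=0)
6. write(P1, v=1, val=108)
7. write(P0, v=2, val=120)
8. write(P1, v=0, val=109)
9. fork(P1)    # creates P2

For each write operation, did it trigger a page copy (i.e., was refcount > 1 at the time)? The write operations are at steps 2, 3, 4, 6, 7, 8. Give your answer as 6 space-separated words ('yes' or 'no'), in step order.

Op 1: fork(P0) -> P1. 3 ppages; refcounts: pp0:2 pp1:2 pp2:2
Op 2: write(P1, v1, 132). refcount(pp1)=2>1 -> COPY to pp3. 4 ppages; refcounts: pp0:2 pp1:1 pp2:2 pp3:1
Op 3: write(P0, v2, 101). refcount(pp2)=2>1 -> COPY to pp4. 5 ppages; refcounts: pp0:2 pp1:1 pp2:1 pp3:1 pp4:1
Op 4: write(P1, v1, 185). refcount(pp3)=1 -> write in place. 5 ppages; refcounts: pp0:2 pp1:1 pp2:1 pp3:1 pp4:1
Op 5: read(P0, v0) -> 37. No state change.
Op 6: write(P1, v1, 108). refcount(pp3)=1 -> write in place. 5 ppages; refcounts: pp0:2 pp1:1 pp2:1 pp3:1 pp4:1
Op 7: write(P0, v2, 120). refcount(pp4)=1 -> write in place. 5 ppages; refcounts: pp0:2 pp1:1 pp2:1 pp3:1 pp4:1
Op 8: write(P1, v0, 109). refcount(pp0)=2>1 -> COPY to pp5. 6 ppages; refcounts: pp0:1 pp1:1 pp2:1 pp3:1 pp4:1 pp5:1
Op 9: fork(P1) -> P2. 6 ppages; refcounts: pp0:1 pp1:1 pp2:2 pp3:2 pp4:1 pp5:2

yes yes no no no yes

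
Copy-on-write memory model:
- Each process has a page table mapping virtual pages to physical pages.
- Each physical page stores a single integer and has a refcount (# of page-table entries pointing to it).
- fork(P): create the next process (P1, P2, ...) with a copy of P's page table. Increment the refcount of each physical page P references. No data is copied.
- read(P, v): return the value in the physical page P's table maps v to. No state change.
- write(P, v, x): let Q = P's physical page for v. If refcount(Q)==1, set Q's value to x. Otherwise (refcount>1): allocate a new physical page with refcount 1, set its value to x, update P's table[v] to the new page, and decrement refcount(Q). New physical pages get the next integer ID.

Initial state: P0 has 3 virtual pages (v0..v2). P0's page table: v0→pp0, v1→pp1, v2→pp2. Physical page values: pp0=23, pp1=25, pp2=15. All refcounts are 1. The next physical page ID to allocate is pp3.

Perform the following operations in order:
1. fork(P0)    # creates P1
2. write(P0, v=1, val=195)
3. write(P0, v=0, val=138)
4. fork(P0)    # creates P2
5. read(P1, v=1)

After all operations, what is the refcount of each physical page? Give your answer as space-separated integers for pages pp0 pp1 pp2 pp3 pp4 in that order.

Op 1: fork(P0) -> P1. 3 ppages; refcounts: pp0:2 pp1:2 pp2:2
Op 2: write(P0, v1, 195). refcount(pp1)=2>1 -> COPY to pp3. 4 ppages; refcounts: pp0:2 pp1:1 pp2:2 pp3:1
Op 3: write(P0, v0, 138). refcount(pp0)=2>1 -> COPY to pp4. 5 ppages; refcounts: pp0:1 pp1:1 pp2:2 pp3:1 pp4:1
Op 4: fork(P0) -> P2. 5 ppages; refcounts: pp0:1 pp1:1 pp2:3 pp3:2 pp4:2
Op 5: read(P1, v1) -> 25. No state change.

Answer: 1 1 3 2 2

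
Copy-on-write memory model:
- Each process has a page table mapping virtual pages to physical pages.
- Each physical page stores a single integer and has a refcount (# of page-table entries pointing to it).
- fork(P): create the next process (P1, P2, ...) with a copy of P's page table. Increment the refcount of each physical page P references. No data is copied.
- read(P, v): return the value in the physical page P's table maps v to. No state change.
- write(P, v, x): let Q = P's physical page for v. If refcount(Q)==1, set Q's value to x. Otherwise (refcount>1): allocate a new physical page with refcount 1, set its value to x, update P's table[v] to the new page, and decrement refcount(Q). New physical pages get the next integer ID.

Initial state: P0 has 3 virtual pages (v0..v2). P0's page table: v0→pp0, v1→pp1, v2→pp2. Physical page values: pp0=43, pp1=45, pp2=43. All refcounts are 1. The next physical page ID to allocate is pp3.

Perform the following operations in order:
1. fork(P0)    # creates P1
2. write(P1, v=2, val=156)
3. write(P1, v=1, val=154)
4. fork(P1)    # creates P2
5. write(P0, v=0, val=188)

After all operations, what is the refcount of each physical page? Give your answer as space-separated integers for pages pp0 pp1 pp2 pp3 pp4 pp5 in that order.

Answer: 2 1 1 2 2 1

Derivation:
Op 1: fork(P0) -> P1. 3 ppages; refcounts: pp0:2 pp1:2 pp2:2
Op 2: write(P1, v2, 156). refcount(pp2)=2>1 -> COPY to pp3. 4 ppages; refcounts: pp0:2 pp1:2 pp2:1 pp3:1
Op 3: write(P1, v1, 154). refcount(pp1)=2>1 -> COPY to pp4. 5 ppages; refcounts: pp0:2 pp1:1 pp2:1 pp3:1 pp4:1
Op 4: fork(P1) -> P2. 5 ppages; refcounts: pp0:3 pp1:1 pp2:1 pp3:2 pp4:2
Op 5: write(P0, v0, 188). refcount(pp0)=3>1 -> COPY to pp5. 6 ppages; refcounts: pp0:2 pp1:1 pp2:1 pp3:2 pp4:2 pp5:1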